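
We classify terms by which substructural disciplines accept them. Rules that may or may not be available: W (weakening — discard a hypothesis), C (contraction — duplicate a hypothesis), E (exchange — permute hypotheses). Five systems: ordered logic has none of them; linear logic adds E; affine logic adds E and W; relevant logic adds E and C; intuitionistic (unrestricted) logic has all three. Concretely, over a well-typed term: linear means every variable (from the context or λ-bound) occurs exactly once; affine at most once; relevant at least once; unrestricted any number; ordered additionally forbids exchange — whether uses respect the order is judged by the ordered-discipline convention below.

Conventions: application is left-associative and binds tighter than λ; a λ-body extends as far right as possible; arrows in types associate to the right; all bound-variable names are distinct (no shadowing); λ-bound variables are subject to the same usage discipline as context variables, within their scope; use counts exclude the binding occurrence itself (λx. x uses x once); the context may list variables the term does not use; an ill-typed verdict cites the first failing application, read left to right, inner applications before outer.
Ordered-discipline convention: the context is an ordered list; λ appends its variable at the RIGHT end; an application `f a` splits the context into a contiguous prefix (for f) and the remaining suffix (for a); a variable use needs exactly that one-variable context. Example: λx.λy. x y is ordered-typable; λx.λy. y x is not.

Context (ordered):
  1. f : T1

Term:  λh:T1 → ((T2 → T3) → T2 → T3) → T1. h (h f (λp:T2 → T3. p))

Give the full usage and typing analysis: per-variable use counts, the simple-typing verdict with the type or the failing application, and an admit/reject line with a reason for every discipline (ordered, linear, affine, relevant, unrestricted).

variable uses: f=1, h (bound)=2, p (bound)=1
order of uses: h, h, f, p
typing: ✓ — (T1 → ((T2 → T3) → T2 → T3) → T1) → ((T2 → T3) → T2 → T3) → T1
ordered: ✗, repeated use of h ×2
linear: ✗, repeated use of h ×2
affine: ✗, repeated use of h ×2
relevant: ✓, at least one use each (f, h, p)
unrestricted: ✓, well-typed at (T1 → ((T2 → T3) → T2 → T3) → T1) → ((T2 → T3) → T2 → T3) → T1; no restrictions here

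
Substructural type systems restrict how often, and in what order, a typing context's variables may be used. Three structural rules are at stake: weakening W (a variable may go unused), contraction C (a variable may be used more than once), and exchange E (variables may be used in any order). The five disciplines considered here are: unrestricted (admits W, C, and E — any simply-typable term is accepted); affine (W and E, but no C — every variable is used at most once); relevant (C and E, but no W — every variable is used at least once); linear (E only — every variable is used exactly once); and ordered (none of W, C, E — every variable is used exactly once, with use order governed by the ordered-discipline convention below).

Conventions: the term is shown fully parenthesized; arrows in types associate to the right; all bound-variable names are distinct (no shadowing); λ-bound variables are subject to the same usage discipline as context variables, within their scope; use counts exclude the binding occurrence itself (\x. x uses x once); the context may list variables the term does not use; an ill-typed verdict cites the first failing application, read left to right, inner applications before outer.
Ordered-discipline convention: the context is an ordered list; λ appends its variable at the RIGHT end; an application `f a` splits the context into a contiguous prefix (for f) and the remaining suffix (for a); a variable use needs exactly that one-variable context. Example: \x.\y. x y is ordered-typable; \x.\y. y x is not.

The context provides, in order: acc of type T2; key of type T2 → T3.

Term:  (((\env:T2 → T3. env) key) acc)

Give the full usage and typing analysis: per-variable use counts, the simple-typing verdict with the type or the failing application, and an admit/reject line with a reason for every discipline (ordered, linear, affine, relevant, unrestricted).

usage: acc=1, key=1, env (bound)=1
use order (left to right): env, key, acc
typing: ✓ — T3
ordered: ✗, no contiguous prefix/suffix split fits env, key, acc
linear: ✓, acc, key, env: one use apiece
affine: ✓, acc, key, env: no repeats, contraction unneeded
relevant: ✓, acc, key, env: all used, weakening unneeded
unrestricted: ✓, simply typable at T3; W, C, E all held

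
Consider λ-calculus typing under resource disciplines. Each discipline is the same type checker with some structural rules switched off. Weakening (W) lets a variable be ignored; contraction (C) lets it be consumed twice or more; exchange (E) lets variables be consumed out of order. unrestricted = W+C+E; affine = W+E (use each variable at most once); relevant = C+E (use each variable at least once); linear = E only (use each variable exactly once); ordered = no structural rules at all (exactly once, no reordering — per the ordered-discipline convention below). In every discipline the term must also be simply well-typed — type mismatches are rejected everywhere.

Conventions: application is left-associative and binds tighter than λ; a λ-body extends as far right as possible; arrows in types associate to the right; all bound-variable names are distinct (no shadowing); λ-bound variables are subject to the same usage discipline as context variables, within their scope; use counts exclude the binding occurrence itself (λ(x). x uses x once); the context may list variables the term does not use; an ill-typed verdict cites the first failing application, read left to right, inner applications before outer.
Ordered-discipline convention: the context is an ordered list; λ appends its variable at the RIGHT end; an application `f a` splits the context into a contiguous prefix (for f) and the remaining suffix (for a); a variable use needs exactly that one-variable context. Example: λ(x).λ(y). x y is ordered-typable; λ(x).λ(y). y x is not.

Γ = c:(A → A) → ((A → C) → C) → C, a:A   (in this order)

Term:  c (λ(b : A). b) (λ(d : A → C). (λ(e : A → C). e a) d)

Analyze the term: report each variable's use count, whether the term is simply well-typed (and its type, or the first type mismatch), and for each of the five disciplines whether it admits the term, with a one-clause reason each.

variable uses: c ×1, a ×1, b (λ-bound) ×1, d (λ-bound) ×1, e (λ-bound) ×1
uses in reading order: c, b, e, a, d
typing: well-typed — term : C
ordered ✗ (no contiguous prefix/suffix split fits c, b, e, a, d)
linear ✓ (exactly-once usage across c, a, b, d, e)
affine ✓ (no duplicate uses among c, a, b, d, e)
relevant ✓ (at least one use each (c, a, b, d, e))
unrestricted ✓ (well-typed at C; no restrictions here)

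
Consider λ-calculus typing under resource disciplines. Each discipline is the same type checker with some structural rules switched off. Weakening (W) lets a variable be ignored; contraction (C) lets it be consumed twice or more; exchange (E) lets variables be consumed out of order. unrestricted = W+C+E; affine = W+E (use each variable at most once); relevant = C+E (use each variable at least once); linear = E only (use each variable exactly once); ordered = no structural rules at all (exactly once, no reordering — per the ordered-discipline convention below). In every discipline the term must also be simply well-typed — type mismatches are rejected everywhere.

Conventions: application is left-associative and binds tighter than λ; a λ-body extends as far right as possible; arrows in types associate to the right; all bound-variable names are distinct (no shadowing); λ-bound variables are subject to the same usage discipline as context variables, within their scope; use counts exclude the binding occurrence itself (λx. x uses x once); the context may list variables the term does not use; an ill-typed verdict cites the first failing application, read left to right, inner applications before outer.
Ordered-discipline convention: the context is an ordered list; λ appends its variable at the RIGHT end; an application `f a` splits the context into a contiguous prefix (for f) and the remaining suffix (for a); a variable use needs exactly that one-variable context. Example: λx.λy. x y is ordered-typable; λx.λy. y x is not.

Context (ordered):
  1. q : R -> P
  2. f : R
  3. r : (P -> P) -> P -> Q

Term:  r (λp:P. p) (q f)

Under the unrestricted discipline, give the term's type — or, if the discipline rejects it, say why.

term : Q
use counts: q: 1×; f: 1×; r: 1×; p (λ-bound): 1×
order of uses: r, p, q, f
typing: well-typed at Q
summary: ordered ✗ · linear ✓ · affine ✓ · relevant ✓ · unrestricted ✓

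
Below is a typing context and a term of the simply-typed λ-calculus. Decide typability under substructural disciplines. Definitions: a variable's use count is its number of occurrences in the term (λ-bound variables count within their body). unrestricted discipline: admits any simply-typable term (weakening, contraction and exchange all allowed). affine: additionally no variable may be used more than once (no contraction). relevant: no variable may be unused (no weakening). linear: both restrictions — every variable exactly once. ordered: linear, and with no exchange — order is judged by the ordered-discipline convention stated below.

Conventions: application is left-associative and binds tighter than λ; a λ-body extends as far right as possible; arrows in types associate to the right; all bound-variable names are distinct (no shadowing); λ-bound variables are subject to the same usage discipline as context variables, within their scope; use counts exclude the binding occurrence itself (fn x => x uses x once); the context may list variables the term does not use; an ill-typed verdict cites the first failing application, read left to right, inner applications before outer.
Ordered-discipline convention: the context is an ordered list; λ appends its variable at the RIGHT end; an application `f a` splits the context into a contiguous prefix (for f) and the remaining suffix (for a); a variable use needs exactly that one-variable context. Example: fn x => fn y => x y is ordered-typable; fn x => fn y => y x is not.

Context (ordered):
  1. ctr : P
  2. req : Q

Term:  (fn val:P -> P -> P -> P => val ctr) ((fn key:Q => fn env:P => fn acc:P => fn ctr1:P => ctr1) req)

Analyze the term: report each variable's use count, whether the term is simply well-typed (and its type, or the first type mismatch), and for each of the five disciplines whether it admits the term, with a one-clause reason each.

variable uses: ctr: 1; req: 1; val (bound): 1; key (bound): 0; env (bound): 0; acc (bound): 0; ctr1 (bound): 1
use order (left to right): val, ctr, ctr1, req
typing: well-typed at P -> P -> P
ordered: ✗ — key, env, acc never used (weakening)
linear: ✗ — key, env, acc never used (weakening)
affine: ✓ — no duplicate uses among ctr, req, val, key, env, acc, ctr1
relevant: ✗ — key, env, acc never used (weakening)
unrestricted: ✓ — type-checks (P -> P -> P) and nothing is barred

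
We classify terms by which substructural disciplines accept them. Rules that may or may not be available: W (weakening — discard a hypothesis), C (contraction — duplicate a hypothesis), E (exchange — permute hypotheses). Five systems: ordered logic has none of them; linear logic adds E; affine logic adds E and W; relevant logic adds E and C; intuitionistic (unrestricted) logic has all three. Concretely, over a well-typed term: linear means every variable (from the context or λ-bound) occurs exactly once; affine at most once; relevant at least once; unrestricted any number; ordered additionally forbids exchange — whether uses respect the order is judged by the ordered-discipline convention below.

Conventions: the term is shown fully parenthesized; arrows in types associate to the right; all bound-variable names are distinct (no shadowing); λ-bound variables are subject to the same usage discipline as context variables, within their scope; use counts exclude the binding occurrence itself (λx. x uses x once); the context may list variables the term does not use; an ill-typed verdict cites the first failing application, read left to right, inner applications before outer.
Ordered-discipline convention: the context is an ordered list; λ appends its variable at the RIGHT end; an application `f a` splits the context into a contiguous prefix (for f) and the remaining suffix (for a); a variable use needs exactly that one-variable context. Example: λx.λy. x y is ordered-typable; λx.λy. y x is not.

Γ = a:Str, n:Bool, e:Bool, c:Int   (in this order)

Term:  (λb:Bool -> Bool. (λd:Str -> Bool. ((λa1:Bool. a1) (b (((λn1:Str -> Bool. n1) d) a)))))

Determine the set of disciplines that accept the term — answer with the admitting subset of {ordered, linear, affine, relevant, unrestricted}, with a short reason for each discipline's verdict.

admitted in: affine, unrestricted
counts: a: 1; n: 0; e: 0; c: 0; b [bound]: 1; d [bound]: 1; a1 [bound]: 1; n1 [bound]: 1
order of uses: a1, b, n1, d, a
typing: well-typed — term : (Bool -> Bool) -> (Str -> Bool) -> Bool
ordered: ✗, unused: n, e, c — weakening required
linear: ✗, unused: n, e, c — weakening required
affine: ✓, at most one use each (a, n, e, c, b, d, a1, n1)
relevant: ✗, unused: n, e, c — weakening required
unrestricted: ✓, typability at (Bool -> Bool) -> (Str -> Bool) -> Bool is all that's needed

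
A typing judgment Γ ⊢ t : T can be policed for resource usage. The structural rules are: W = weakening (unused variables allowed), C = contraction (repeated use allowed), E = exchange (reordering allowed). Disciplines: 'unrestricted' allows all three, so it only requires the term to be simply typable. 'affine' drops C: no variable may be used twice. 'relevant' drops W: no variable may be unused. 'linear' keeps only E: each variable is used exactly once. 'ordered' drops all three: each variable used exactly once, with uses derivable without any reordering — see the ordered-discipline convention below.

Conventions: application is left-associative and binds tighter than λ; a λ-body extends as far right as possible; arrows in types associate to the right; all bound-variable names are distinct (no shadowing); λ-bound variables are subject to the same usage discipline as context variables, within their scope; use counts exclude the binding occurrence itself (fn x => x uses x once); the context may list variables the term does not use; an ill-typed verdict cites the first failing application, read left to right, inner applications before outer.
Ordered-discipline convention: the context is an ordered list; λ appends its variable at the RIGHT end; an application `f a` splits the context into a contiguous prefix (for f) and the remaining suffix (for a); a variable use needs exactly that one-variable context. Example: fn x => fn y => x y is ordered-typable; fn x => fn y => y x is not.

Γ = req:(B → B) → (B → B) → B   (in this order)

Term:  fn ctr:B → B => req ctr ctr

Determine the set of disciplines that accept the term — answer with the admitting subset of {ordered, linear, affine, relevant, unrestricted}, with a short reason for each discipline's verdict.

admitting disciplines: relevant, unrestricted
counts: req=1, ctr (bound)=2
left-to-right use order: req, ctr, ctr
typing: the term checks, with type (B → B) → B
ordered: ✗, repeated use of ctr ×2
linear: ✗, repeated use of ctr ×2
affine: ✗, repeated use of ctr ×2
relevant: ✓, none of req, ctr goes unused
unrestricted: ✓, simply typable at (B → B) → B; W, C, E all held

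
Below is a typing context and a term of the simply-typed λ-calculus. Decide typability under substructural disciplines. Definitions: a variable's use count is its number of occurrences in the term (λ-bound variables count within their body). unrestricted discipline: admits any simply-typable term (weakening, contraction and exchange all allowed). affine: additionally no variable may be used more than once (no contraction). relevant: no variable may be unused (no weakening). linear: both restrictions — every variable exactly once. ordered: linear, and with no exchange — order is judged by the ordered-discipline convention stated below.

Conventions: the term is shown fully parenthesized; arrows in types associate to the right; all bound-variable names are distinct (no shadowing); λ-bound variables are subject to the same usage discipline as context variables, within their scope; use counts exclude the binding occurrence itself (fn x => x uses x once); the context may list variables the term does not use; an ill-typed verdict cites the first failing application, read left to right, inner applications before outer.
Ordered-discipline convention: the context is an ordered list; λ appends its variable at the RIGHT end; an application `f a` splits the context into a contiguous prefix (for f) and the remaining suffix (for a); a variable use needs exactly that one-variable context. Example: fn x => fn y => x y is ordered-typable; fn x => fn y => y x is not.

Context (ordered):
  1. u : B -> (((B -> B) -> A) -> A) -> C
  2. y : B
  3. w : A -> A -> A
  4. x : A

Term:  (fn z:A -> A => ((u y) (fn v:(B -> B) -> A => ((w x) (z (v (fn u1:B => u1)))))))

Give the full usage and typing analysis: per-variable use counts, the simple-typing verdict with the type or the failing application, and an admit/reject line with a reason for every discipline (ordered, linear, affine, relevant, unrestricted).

usage: u: 1; y: 1; w: 1; x: 1; z [bound]: 1; v [bound]: 1; u1 [bound]: 1
order of uses: u, y, w, x, z, v, u1
typing: well-typed — term : (A -> A) -> C
ordered: ✓ — u, y, w, x, z, v, u1: once each, no exchange needed
linear: ✓ — single use per variable (u, y, w, x, z, v, u1)
affine: ✓ — at most one use each (u, y, w, x, z, v, u1)
relevant: ✓ — u, y, w, x, z, v, u1: all used, weakening unneeded
unrestricted: ✓ — simply typable at (A -> A) -> C; W, C, E all held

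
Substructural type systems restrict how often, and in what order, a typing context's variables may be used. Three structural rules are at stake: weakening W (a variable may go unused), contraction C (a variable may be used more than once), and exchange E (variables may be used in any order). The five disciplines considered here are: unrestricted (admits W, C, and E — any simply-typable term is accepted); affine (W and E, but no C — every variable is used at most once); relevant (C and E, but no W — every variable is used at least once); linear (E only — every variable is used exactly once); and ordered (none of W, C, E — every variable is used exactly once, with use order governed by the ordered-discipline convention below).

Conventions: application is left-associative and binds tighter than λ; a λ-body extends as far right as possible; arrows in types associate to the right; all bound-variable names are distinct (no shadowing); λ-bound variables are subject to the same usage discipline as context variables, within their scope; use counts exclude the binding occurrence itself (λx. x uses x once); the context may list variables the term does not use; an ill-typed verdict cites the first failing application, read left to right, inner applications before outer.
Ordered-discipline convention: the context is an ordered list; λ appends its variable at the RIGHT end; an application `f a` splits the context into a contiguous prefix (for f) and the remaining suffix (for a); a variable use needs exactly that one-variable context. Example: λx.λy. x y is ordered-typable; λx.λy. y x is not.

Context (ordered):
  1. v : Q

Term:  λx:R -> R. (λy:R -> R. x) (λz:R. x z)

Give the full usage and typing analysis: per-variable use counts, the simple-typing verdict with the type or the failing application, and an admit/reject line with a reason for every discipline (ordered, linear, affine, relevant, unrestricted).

usage: v=0, x [bound]=2, y [bound]=0, z [bound]=1
uses in reading order: x, x, z
typing: ✓ — (R -> R) -> R -> R
ordered ✗ (needs contraction — x ×2; needs weakening: v, y unused)
linear ✗ (needs contraction — x ×2; needs weakening: v, y unused)
affine ✗ (needs contraction — x ×2)
relevant ✗ (needs weakening: v, y unused)
unrestricted ✓ (simply typable at (R -> R) -> R -> R; W, C, E all held)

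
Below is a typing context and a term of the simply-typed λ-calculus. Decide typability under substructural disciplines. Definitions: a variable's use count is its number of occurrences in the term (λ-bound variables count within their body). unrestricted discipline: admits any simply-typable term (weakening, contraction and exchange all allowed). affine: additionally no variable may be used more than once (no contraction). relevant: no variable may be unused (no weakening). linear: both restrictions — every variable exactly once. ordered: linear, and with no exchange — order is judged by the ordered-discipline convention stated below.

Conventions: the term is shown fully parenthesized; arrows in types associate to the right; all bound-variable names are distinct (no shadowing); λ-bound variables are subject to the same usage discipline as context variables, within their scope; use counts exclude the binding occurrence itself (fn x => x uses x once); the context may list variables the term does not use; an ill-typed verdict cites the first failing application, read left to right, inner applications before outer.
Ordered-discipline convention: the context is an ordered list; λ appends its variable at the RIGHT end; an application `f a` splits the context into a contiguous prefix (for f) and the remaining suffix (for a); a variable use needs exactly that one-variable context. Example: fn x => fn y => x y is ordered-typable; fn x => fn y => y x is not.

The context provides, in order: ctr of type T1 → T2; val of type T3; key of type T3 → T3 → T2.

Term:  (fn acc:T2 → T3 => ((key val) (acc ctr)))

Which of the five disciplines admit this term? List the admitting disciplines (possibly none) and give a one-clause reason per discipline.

admitting disciplines: none
use counts: ctr: 1×; val: 1×; key: 1×; acc [bound]: 1×
use order (left to right): key, val, acc, ctr
typing: ill-typed: an argument T1 → T2 mismatches the expected T2
ordered ✗ (not simply typable)
linear ✗ (fails simple typing)
affine ✗ (a type mismatch blocks all five)
relevant ✗ (the type mismatch rejects it)
unrestricted ✗ (not simply typable)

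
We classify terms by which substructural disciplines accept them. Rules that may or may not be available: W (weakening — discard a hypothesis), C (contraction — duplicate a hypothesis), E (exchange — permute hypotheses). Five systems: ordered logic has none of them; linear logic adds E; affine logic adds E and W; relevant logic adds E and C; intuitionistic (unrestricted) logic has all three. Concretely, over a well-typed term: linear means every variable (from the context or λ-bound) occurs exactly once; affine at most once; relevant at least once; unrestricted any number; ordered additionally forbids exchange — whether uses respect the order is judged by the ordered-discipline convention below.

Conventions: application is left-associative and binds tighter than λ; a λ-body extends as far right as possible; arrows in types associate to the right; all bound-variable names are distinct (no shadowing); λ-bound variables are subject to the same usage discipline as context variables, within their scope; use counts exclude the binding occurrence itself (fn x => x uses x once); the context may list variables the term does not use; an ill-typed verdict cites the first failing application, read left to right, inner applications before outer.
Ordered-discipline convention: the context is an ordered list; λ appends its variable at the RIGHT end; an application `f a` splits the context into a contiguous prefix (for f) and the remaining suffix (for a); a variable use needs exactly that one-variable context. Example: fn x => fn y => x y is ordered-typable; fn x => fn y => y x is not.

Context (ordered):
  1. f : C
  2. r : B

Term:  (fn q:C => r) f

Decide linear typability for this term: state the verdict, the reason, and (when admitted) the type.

no — unused: q — weakening required
variable uses: f: 1×, r: 1×, q (bound): 0×
left-to-right use order: r, f
typing: well-typed — term : B
summary: ordered ✗; linear ✗; affine ✓; relevant ✗; unrestricted ✓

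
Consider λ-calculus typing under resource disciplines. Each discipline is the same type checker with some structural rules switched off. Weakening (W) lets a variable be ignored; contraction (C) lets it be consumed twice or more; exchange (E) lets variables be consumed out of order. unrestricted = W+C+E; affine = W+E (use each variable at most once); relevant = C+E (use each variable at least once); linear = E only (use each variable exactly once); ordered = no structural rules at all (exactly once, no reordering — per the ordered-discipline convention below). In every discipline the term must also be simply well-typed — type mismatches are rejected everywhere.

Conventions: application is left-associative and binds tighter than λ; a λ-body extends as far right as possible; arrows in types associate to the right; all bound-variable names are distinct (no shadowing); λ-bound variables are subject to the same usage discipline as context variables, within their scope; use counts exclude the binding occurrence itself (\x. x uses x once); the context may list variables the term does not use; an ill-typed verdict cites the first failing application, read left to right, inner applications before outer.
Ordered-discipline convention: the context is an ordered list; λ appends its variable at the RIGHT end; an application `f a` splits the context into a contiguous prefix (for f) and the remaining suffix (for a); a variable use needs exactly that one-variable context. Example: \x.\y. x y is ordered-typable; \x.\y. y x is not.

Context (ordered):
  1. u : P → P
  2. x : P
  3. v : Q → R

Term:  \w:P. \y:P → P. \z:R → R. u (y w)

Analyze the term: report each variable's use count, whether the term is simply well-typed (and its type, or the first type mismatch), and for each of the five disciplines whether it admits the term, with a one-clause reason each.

variable uses: u ×1, x ×0, v ×0, w (λ-bound) ×1, y (λ-bound) ×1, z (λ-bound) ×0
order of uses: u, y, w
typing: well-typed at P → (P → P) → (R → R) → P
ordered: ✗ — x, v, z left unused
linear: ✗ — x, v, z left unused
affine: ✓ — at most one use each (u, x, v, w, y, z)
relevant: ✗ — x, v, z left unused
unrestricted: ✓ — simply typable at P → (P → P) → (R → R) → P; W, C, E all held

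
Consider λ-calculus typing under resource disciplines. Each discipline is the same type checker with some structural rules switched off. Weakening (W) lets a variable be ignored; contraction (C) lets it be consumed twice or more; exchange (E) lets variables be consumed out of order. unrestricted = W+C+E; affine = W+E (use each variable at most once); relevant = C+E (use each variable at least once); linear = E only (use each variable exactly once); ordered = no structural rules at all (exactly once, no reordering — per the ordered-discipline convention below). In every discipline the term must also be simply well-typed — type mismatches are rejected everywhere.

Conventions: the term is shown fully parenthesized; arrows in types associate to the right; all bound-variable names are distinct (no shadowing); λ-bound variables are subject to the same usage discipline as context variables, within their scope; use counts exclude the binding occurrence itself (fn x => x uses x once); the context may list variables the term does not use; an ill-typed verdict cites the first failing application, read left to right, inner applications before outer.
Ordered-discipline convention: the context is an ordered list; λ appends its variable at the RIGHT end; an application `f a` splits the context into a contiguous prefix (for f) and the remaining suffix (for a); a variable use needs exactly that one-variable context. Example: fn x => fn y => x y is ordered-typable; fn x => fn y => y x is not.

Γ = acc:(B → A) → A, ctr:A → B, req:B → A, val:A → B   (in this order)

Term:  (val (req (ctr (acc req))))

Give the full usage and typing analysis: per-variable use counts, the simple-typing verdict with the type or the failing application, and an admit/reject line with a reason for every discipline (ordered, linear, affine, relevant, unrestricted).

usage: acc: 1×, ctr: 1×, req: 2×, val: 1×
left-to-right use order: val, req, ctr, acc, req
typing: ✓ — B
ordered ✗ (uses contraction: req ×2)
linear ✗ (uses contraction: req ×2)
affine ✗ (uses contraction: req ×2)
relevant ✓ (acc, ctr, req, val: all used, weakening unneeded)
unrestricted ✓ (type-checks (B) and nothing is barred)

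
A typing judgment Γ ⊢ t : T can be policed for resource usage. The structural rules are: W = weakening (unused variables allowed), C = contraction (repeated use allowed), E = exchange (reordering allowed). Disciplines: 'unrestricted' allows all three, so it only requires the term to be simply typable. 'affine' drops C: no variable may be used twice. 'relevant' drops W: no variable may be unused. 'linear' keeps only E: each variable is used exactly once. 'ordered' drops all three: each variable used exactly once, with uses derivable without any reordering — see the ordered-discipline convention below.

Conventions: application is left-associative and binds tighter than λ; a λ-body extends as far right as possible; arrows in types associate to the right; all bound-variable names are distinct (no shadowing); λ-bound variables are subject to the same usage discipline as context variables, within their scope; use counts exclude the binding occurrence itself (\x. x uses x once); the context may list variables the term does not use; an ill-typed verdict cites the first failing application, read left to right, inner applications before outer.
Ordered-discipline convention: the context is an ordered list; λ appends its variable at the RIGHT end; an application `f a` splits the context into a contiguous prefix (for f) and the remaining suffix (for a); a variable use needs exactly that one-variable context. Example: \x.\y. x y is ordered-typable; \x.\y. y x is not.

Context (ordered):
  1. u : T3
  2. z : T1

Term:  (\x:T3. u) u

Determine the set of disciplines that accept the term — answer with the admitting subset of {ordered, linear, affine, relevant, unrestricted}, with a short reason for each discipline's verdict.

admitted by: unrestricted
use counts: u=2, z=0, x (λ-bound)=0
use order (left to right): u, u
typing: ✓ — T3
ordered: ✗, needs contraction — u ×2; z, x never used (weakening)
linear: ✗, needs contraction — u ×2; z, x never used (weakening)
affine: ✗, needs contraction — u ×2
relevant: ✗, z, x never used (weakening)
unrestricted: ✓, typability at T3 is all that's needed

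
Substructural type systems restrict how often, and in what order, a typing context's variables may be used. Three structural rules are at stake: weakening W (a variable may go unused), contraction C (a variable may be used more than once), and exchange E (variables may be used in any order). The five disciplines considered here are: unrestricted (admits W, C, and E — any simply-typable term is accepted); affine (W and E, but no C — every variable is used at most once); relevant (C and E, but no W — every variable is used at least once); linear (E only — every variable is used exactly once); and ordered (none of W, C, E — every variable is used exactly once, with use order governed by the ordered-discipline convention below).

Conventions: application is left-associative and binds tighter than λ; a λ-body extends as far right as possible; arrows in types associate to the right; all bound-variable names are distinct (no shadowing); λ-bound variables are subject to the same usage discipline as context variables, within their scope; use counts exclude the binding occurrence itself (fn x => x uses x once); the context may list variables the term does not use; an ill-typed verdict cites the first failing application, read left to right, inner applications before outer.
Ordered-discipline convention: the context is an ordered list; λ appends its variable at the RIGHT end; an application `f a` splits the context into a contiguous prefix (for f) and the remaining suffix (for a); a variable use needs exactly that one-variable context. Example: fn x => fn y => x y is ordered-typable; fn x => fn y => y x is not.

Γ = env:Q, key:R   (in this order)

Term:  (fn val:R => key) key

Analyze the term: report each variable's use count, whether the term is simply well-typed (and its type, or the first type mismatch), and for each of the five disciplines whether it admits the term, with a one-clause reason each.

variable uses: env ×0, key ×2, val (bound) ×0
order of uses: key, key
typing: well-typed — term : R
ordered ✗ (repeated use of key ×2; env, val never used (weakening))
linear ✗ (repeated use of key ×2; env, val never used (weakening))
affine ✗ (repeated use of key ×2)
relevant ✗ (env, val never used (weakening))
unrestricted ✓ (well-typed at R; no restrictions here)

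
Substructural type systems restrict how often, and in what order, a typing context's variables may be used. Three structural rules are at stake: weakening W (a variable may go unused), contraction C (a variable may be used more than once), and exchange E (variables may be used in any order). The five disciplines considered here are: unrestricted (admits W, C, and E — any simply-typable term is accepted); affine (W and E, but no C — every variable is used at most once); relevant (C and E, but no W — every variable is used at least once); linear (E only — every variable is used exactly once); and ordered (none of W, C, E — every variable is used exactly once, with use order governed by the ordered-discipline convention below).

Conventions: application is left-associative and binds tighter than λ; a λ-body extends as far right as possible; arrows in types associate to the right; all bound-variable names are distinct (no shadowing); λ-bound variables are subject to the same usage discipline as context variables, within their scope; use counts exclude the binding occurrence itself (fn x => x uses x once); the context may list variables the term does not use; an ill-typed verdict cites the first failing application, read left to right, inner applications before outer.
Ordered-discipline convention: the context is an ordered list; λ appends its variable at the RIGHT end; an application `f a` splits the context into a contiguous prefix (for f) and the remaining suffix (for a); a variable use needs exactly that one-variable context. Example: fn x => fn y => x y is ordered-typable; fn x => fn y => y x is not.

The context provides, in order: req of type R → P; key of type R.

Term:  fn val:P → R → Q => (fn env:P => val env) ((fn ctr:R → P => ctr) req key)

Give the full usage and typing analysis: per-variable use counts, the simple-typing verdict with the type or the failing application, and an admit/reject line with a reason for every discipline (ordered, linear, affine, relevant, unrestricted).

usage: req: 1; key: 1; val (λ-bound): 1; env (λ-bound): 1; ctr (λ-bound): 1
left-to-right use order: val, env, ctr, req, key
typing: ✓ — (P → R → Q) → R → Q
ordered: ✗ — needs exchange: uses follow val, env, ctr, req, key
linear: ✓ — single use per variable (req, key, val, env, ctr)
affine: ✓ — req, key, val, env, ctr: no repeats, contraction unneeded
relevant: ✓ — every one of req, key, val, env, ctr appears
unrestricted: ✓ — type-checks ((P → R → Q) → R → Q) and nothing is barred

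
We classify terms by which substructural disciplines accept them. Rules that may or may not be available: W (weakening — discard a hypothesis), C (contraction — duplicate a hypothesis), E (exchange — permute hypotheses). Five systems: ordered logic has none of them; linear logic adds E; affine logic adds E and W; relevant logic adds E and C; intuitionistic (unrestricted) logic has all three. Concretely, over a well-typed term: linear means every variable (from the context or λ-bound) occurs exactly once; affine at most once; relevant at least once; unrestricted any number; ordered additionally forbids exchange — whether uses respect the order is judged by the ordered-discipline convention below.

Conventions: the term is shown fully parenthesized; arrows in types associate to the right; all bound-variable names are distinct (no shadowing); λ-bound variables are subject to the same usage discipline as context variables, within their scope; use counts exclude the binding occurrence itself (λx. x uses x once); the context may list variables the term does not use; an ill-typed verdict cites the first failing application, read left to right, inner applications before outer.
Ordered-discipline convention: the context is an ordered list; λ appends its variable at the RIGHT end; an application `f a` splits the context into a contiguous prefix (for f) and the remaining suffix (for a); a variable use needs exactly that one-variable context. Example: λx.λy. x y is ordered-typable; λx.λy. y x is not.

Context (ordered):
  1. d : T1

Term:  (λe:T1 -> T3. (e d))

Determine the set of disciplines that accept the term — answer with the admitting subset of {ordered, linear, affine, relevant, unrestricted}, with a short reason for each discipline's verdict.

admitting disciplines: linear, affine, relevant, unrestricted
variable uses: d=1, e (λ-bound)=1
left-to-right use order: e, d
typing: well-typed — term : (T1 -> T3) -> T3
ordered: ✗, no ordered split (uses run e, d)
linear: ✓, each of d, e used exactly once
affine: ✓, no duplicate uses among d, e
relevant: ✓, d, e: all used, weakening unneeded
unrestricted: ✓, typability at (T1 -> T3) -> T3 is all that's needed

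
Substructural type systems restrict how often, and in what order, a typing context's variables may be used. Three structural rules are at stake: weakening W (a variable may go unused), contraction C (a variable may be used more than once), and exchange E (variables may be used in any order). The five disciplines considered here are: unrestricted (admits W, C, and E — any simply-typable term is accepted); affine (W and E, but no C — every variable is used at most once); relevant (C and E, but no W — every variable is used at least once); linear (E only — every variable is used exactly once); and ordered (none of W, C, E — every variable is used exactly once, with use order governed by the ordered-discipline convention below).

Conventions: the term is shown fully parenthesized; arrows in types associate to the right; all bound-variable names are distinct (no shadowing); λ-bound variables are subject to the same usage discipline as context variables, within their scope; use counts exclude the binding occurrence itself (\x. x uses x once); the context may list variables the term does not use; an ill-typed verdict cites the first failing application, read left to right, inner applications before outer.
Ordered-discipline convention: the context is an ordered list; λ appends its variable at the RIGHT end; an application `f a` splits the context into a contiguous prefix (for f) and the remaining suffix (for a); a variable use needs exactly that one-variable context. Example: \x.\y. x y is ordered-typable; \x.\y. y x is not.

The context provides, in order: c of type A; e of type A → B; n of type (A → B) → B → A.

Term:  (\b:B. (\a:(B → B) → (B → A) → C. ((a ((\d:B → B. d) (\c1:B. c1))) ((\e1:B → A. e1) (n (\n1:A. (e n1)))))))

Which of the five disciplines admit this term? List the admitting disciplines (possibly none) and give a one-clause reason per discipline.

admitting disciplines: affine, unrestricted
use counts: c ×0; e ×1; n ×1; b (bound) ×0; a (bound) ×1; d (bound) ×1; c1 (bound) ×1; e1 (bound) ×1; n1 (bound) ×1
order of uses: a, d, c1, e1, n, e, n1
typing: well-typed at B → ((B → B) → (B → A) → C) → C
ordered: ✗ — c, b never used (weakening)
linear: ✗ — c, b never used (weakening)
affine: ✓ — at most one use each (c, e, n, b, a, d, c1, e1, n1)
relevant: ✗ — c, b never used (weakening)
unrestricted: ✓ — type-checks (B → ((B → B) → (B → A) → C) → C) and nothing is barred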